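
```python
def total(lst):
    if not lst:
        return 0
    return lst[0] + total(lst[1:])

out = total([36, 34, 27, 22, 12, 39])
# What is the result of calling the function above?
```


total([36, 34, 27, 22, 12, 39])
= 36 + total([34, 27, 22, 12, 39])
= 36 + 34 + total([27, 22, 12, 39])
= 36 + 34 + 27 + total([22, 12, 39])
= 36 + 34 + 27 + 22 + total([12, 39])
= 36 + 34 + 27 + 22 + 12 + total([39])
= 36 + 34 + 27 + 22 + 12 + 39 + total([])
= 36 + 34 + 27 + 22 + 12 + 39 + 0
= 170


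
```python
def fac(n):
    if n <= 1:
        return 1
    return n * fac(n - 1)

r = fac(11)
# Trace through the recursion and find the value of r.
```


fac(11)
= 11 * fac(10)
= 11 * 10 * fac(9)
= 11 * 10 * 9 * fac(8)
= 11 * 10 * 9 * 8 * fac(7)
= 11 * 10 * 9 * 8 * 7 * fac(6)
= 11 * 10 * 9 * 8 * 7 * 6 * fac(5)
= 11 * 10 * 9 * 8 * 7 * 6 * 5 * fac(4)
= 11 * 10 * 9 * 8 * 7 * 6 * 5 * 4 * fac(3)
= 11 * 10 * 9 * 8 * 7 * 6 * 5 * 4 * 3 * fac(2)
= 11 * 10 * 9 * 8 * 7 * 6 * 5 * 4 * 3 * 2 * fac(1)
= 11 * 10 * 9 * 8 * 7 * 6 * 5 * 4 * 3 * 2 * 1
= 39916800


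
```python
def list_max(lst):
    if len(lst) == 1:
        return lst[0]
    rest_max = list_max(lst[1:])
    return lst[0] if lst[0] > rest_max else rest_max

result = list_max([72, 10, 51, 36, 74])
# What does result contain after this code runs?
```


list_max([72, 10, 51, 36, 74])
= compare 72 with list_max([10, 51, 36, 74])
= compare 10 with list_max([51, 36, 74])
= compare 51 with list_max([36, 74])
= compare 36 with list_max([74])
Base: list_max([74]) = 74
compare 36 with 74: max = 74
compare 51 with 74: max = 74
compare 10 with 74: max = 74
compare 72 with 74: max = 74
= 74


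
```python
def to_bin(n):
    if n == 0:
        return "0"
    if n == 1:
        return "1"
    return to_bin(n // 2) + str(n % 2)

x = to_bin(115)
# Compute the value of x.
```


to_bin(115)
= to_bin(57) + "1"
= to_bin(28) + "1" + "1"
= to_bin(14) + "0" + "1" + "1"
= to_bin(7) + "0" + "0" + "1" + "1"
= to_bin(3) + "1" + "0" + "0" + "1" + "1"
= to_bin(1) + "1" + "1" + "0" + "0" + "1" + "1"
= "1" + "1" + "1" + "0" + "0" + "1" + "1"
= "1110011"


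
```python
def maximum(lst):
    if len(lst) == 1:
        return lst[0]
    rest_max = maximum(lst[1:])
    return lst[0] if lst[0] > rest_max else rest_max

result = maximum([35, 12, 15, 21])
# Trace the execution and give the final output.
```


maximum([35, 12, 15, 21])
= compare 35 with maximum([12, 15, 21])
= compare 12 with maximum([15, 21])
= compare 15 with maximum([21])
Base: maximum([21]) = 21
compare 15 with 21: max = 21
compare 12 with 21: max = 21
compare 35 with 21: max = 35
= 35


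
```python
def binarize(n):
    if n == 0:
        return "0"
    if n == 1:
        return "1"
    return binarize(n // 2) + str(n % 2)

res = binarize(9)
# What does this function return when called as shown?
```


binarize(9)
= binarize(4) + "1"
= binarize(2) + "0" + "1"
= binarize(1) + "0" + "0" + "1"
= "1" + "0" + "0" + "1"
= "1001"


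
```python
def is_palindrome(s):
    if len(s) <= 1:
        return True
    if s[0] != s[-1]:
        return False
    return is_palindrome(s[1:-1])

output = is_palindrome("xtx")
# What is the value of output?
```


is_palindrome("xtx")
"xtx": s[0]='x' == s[-1]='x' -> is_palindrome("t")
"t": len <= 1 -> True
= True


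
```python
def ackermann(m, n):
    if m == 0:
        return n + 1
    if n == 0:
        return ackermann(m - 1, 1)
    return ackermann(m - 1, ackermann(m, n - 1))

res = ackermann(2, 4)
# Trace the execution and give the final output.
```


ackermann(2, 4)
= ackermann(1, ackermann(2, 3))
First compute ackermann(2, 3) = 9
= ackermann(1, 9)
= 11


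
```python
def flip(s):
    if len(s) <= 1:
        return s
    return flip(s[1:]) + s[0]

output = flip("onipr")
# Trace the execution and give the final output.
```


flip("onipr")
= flip("nipr") + "o"
= flip("ipr") + "n" + "o"
= flip("pr") + "i" + "n" + "o"
= flip("r") + "p" + "i" + "n" + "o"
= "r" + "p" + "i" + "n" + "o"
= "rpino"


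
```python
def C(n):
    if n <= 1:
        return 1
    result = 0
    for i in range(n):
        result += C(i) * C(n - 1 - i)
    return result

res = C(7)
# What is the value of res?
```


C(7)
= sum of C(i) * C(7-1-i) for i in 0..6
First compute sub-values bottom-up:
  C(0) = 1, C(1) = 1
  C(2) = 1*1 + 1*1 = 2
  C(3) = 1*2 + 1*1 + 2*1 = 5
  C(4) = 1*5 + 1*2 + 2*1 + 5*1 = 14
  C(5) = 1*14 + 1*5 + 2*2 + 5*1 + 14*1 = 42
  C(6) = 1*42 + 1*14 + 2*5 + 5*2 + 14*1 + 42*1 = 132
Now C(7):
  C(0)*C(6) = 1*132 = 132
  C(1)*C(5) = 1*42 = 42
  C(2)*C(4) = 2*14 = 28
  C(3)*C(3) = 5*5 = 25
  C(4)*C(2) = 14*2 = 28
  C(5)*C(1) = 42*1 = 42
  C(6)*C(0) = 132*1 = 132
= 132 + 42 + 28 + 25 + 28 + 42 + 132
= 429


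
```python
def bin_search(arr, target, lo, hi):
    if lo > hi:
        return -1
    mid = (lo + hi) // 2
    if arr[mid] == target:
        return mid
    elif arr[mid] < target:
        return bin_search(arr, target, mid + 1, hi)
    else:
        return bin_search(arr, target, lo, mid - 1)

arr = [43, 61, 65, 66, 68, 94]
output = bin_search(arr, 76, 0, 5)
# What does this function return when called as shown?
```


bin_search(arr, 76, 0, 5)
lo=0, hi=5, mid=2, arr[mid]=65
65 < 76, search right half
lo=3, hi=5, mid=4, arr[mid]=68
68 < 76, search right half
lo=5, hi=5, mid=5, arr[mid]=94
94 > 76, search left half
lo > hi, target not found, return -1
= -1


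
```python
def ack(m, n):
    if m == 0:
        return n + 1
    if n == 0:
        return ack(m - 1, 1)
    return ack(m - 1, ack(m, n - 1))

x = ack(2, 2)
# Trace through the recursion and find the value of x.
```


ack(2, 2)
= ack(1, ack(2, 1))
First compute ack(2, 1) = 5
= ack(1, 5)
= 7


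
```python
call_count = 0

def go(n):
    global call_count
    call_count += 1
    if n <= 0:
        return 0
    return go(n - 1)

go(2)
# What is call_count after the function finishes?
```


go(2) calls go(1) calls ... calls go(0)
Total calls: 2 + 1 (for base case) = 3


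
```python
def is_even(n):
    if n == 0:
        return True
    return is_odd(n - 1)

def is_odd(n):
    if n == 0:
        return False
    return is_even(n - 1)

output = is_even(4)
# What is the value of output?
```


is_even(4)
= is_odd(3)
= is_even(2)
= is_odd(1)
= is_even(0)
n == 0: return True
= True


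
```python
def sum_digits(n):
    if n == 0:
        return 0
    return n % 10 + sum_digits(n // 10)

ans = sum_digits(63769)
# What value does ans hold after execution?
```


sum_digits(63769)
= 9 + sum_digits(6376)
= 9 + 6 + sum_digits(637)
= 9 + 6 + 7 + sum_digits(63)
= 9 + 6 + 7 + 3 + sum_digits(6)
= 9 + 6 + 7 + 3 + 6 + sum_digits(0)
= 9 + 6 + 7 + 3 + 6 + 0
= 31


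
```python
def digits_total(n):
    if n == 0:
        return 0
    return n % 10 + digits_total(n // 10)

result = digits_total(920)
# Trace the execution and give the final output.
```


digits_total(920)
= 0 + digits_total(92)
= 0 + 2 + digits_total(9)
= 0 + 2 + 9 + digits_total(0)
= 0 + 2 + 9 + 0
= 11


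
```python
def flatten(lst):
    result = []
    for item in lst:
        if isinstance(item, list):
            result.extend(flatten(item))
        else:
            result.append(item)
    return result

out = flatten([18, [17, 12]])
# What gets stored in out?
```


flatten([18, [17, 12]])
Processing each element:
  18 is not a list -> append 18
  [17, 12] is a list -> flatten recursively -> [17, 12]
= [18, 17, 12]


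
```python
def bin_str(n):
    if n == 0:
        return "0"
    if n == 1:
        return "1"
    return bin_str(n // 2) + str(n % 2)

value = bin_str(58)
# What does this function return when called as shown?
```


bin_str(58)
= bin_str(29) + "0"
= bin_str(14) + "1" + "0"
= bin_str(7) + "0" + "1" + "0"
= bin_str(3) + "1" + "0" + "1" + "0"
= bin_str(1) + "1" + "1" + "0" + "1" + "0"
= "1" + "1" + "1" + "0" + "1" + "0"
= "111010"


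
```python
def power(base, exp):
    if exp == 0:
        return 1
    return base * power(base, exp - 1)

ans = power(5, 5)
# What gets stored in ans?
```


power(5, 5)
= 5 * power(5, 4)
= 5 * 5 * power(5, 3)
= 5 * 5 * 5 * power(5, 2)
= 5 * 5 * 5 * 5 * power(5, 1)
= 5 * 5 * 5 * 5 * 5 * power(5, 0)
= 5 * 5 * 5 * 5 * 5 * 1
= 3125


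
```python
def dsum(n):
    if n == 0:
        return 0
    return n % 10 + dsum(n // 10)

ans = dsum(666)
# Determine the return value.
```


dsum(666)
= 6 + dsum(66)
= 6 + 6 + dsum(6)
= 6 + 6 + 6 + dsum(0)
= 6 + 6 + 6 + 0
= 18


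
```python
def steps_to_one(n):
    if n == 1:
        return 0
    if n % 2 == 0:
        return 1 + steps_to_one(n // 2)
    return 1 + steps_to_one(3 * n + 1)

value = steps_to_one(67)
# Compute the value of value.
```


steps_to_one(67)
67 is odd -> 3*67+1 = 202 -> steps_to_one(202)
202 is even -> steps_to_one(101)
101 is odd -> 3*101+1 = 304 -> steps_to_one(304)
304 is even -> steps_to_one(152)
152 is even -> steps_to_one(76)
76 is even -> steps_to_one(38)
38 is even -> steps_to_one(19)
19 is odd -> 3*19+1 = 58 -> steps_to_one(58)
58 is even -> steps_to_one(29)
29 is odd -> 3*29+1 = 88 -> steps_to_one(88)
88 is even -> steps_to_one(44)
44 is even -> steps_to_one(22)
22 is even -> steps_to_one(11)
11 is odd -> 3*11+1 = 34 -> steps_to_one(34)
34 is even -> steps_to_one(17)
17 is odd -> 3*17+1 = 52 -> steps_to_one(52)
52 is even -> steps_to_one(26)
26 is even -> steps_to_one(13)
13 is odd -> 3*13+1 = 40 -> steps_to_one(40)
40 is even -> steps_to_one(20)
20 is even -> steps_to_one(10)
10 is even -> steps_to_one(5)
5 is odd -> 3*5+1 = 16 -> steps_to_one(16)
16 is even -> steps_to_one(8)
8 is even -> steps_to_one(4)
4 is even -> steps_to_one(2)
2 is even -> steps_to_one(1)
Reached 1 after 27 steps
= 27


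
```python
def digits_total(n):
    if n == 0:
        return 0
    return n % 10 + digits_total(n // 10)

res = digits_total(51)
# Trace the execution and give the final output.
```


digits_total(51)
= 1 + digits_total(5)
= 1 + 5 + digits_total(0)
= 1 + 5 + 0
= 6


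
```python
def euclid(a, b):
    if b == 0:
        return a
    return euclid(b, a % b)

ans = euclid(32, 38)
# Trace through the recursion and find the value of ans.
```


euclid(32, 38)
= euclid(38, 32 % 38) = euclid(38, 32)
= euclid(32, 38 % 32) = euclid(32, 6)
= euclid(6, 32 % 6) = euclid(6, 2)
= euclid(2, 6 % 2) = euclid(2, 0)
b == 0, return a = 2


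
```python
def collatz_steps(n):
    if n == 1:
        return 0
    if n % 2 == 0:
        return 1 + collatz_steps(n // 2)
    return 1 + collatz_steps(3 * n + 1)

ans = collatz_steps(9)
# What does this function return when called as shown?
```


collatz_steps(9)
9 is odd -> 3*9+1 = 28 -> collatz_steps(28)
28 is even -> collatz_steps(14)
14 is even -> collatz_steps(7)
7 is odd -> 3*7+1 = 22 -> collatz_steps(22)
22 is even -> collatz_steps(11)
11 is odd -> 3*11+1 = 34 -> collatz_steps(34)
34 is even -> collatz_steps(17)
17 is odd -> 3*17+1 = 52 -> collatz_steps(52)
52 is even -> collatz_steps(26)
26 is even -> collatz_steps(13)
13 is odd -> 3*13+1 = 40 -> collatz_steps(40)
40 is even -> collatz_steps(20)
20 is even -> collatz_steps(10)
10 is even -> collatz_steps(5)
5 is odd -> 3*5+1 = 16 -> collatz_steps(16)
16 is even -> collatz_steps(8)
8 is even -> collatz_steps(4)
4 is even -> collatz_steps(2)
2 is even -> collatz_steps(1)
Reached 1 after 19 steps
= 19


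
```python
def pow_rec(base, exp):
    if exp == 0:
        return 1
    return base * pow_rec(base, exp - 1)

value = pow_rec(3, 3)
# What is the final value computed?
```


pow_rec(3, 3)
= 3 * pow_rec(3, 2)
= 3 * 3 * pow_rec(3, 1)
= 3 * 3 * 3 * pow_rec(3, 0)
= 3 * 3 * 3 * 1
= 27


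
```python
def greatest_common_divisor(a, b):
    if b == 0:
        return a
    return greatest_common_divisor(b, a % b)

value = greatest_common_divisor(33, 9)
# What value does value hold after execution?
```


greatest_common_divisor(33, 9)
= greatest_common_divisor(9, 33 % 9) = greatest_common_divisor(9, 6)
= greatest_common_divisor(6, 9 % 6) = greatest_common_divisor(6, 3)
= greatest_common_divisor(3, 6 % 3) = greatest_common_divisor(3, 0)
b == 0, return a = 3


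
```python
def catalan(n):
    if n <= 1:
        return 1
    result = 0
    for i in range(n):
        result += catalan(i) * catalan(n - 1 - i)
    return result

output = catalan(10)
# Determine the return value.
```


catalan(10)
= sum of catalan(i) * catalan(10-1-i) for i in 0..9
First compute sub-values bottom-up:
  catalan(0) = 1, catalan(1) = 1
  catalan(2) = 1*1 + 1*1 = 2
  catalan(3) = 1*2 + 1*1 + 2*1 = 5
  catalan(4) = 1*5 + 1*2 + 2*1 + 5*1 = 14
  catalan(5) = 1*14 + 1*5 + 2*2 + 5*1 + 14*1 = 42
  catalan(6) = 1*42 + 1*14 + 2*5 + 5*2 + 14*1 + 42*1 = 132
  catalan(7) = 1*132 + 1*42 + 2*14 + 5*5 + 14*2 + 42*1 + 132*1 = 429
  catalan(8) = 1*429 + 1*132 + 2*42 + 5*14 + 14*5 + 42*2 + 132*1 + 429*1 = 1430
  catalan(9) = 1*1430 + 1*429 + 2*132 + 5*42 + 14*14 + 42*5 + 132*2 + 429*1 + 1430*1 = 4862
Now catalan(10):
  catalan(0)*catalan(9) = 1*4862 = 4862
  catalan(1)*catalan(8) = 1*1430 = 1430
  catalan(2)*catalan(7) = 2*429 = 858
  catalan(3)*catalan(6) = 5*132 = 660
  catalan(4)*catalan(5) = 14*42 = 588
  catalan(5)*catalan(4) = 42*14 = 588
  catalan(6)*catalan(3) = 132*5 = 660
  catalan(7)*catalan(2) = 429*2 = 858
  catalan(8)*catalan(1) = 1430*1 = 1430
  catalan(9)*catalan(0) = 4862*1 = 4862
= 4862 + 1430 + 858 + 660 + 588 + 588 + 660 + 858 + 1430 + 4862
= 16796


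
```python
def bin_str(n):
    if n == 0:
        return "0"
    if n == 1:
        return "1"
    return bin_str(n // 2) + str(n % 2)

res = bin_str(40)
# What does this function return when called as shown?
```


bin_str(40)
= bin_str(20) + "0"
= bin_str(10) + "0" + "0"
= bin_str(5) + "0" + "0" + "0"
= bin_str(2) + "1" + "0" + "0" + "0"
= bin_str(1) + "0" + "1" + "0" + "0" + "0"
= "1" + "0" + "1" + "0" + "0" + "0"
= "101000"


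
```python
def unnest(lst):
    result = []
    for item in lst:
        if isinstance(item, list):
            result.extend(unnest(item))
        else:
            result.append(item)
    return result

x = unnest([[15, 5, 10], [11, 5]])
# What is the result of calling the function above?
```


unnest([[15, 5, 10], [11, 5]])
Processing each element:
  [15, 5, 10] is a list -> unnest recursively -> [15, 5, 10]
  [11, 5] is a list -> unnest recursively -> [11, 5]
= [15, 5, 10, 11, 5]


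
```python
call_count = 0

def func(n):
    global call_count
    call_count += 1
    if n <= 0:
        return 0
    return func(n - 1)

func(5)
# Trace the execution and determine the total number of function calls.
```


func(5) calls func(4) calls ... calls func(0)
Total calls: 5 + 1 (for base case) = 6


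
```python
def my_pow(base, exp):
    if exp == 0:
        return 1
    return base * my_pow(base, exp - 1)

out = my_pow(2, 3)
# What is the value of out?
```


my_pow(2, 3)
= 2 * my_pow(2, 2)
= 2 * 2 * my_pow(2, 1)
= 2 * 2 * 2 * my_pow(2, 0)
= 2 * 2 * 2 * 1
= 8


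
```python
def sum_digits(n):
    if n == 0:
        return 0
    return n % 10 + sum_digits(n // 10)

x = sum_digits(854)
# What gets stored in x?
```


sum_digits(854)
= 4 + sum_digits(85)
= 4 + 5 + sum_digits(8)
= 4 + 5 + 8 + sum_digits(0)
= 4 + 5 + 8 + 0
= 17


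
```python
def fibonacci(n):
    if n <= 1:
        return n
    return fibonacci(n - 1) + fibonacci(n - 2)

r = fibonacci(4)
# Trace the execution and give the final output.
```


fibonacci(4)
= fibonacci(3) + fibonacci(2)
= (fibonacci(2) + fibonacci(1)) + fibonacci(2)
Computing bottom-up: fibonacci(0)=0, fibonacci(1)=1, fibonacci(2)=1, fibonacci(3)=2, fibonacci(4)=3
= 3


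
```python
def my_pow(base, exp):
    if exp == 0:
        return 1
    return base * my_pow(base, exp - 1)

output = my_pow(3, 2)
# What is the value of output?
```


my_pow(3, 2)
= 3 * my_pow(3, 1)
= 3 * 3 * my_pow(3, 0)
= 3 * 3 * 1
= 9


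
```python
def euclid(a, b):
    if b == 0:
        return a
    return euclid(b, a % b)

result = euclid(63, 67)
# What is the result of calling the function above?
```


euclid(63, 67)
= euclid(67, 63 % 67) = euclid(67, 63)
= euclid(63, 67 % 63) = euclid(63, 4)
= euclid(4, 63 % 4) = euclid(4, 3)
= euclid(3, 4 % 3) = euclid(3, 1)
= euclid(1, 3 % 1) = euclid(1, 0)
b == 0, return a = 1


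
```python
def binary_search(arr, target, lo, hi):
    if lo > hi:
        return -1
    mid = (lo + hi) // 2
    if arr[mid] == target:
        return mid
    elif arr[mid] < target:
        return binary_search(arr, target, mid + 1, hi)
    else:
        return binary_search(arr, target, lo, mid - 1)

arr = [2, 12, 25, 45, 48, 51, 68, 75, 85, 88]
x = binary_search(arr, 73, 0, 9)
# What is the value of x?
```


binary_search(arr, 73, 0, 9)
lo=0, hi=9, mid=4, arr[mid]=48
48 < 73, search right half
lo=5, hi=9, mid=7, arr[mid]=75
75 > 73, search left half
lo=5, hi=6, mid=5, arr[mid]=51
51 < 73, search right half
lo=6, hi=6, mid=6, arr[mid]=68
68 < 73, search right half
lo > hi, target not found, return -1
= -1


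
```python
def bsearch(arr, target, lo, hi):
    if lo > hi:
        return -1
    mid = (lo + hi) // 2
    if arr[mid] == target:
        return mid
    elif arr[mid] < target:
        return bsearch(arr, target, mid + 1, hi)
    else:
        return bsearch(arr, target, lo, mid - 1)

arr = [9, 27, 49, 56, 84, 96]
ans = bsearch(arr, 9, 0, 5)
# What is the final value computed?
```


bsearch(arr, 9, 0, 5)
lo=0, hi=5, mid=2, arr[mid]=49
49 > 9, search left half
lo=0, hi=1, mid=0, arr[mid]=9
arr[0] == 9, found at index 0
= 0


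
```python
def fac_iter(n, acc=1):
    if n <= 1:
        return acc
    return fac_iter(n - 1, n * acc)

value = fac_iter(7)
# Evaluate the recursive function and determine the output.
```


fac_iter(7, 1)
= fac_iter(6, 7 * 1) = fac_iter(6, 7)
= fac_iter(5, 6 * 7) = fac_iter(5, 42)
= fac_iter(4, 5 * 42) = fac_iter(4, 210)
= fac_iter(3, 4 * 210) = fac_iter(3, 840)
= fac_iter(2, 3 * 840) = fac_iter(2, 2520)
= fac_iter(1, 2 * 2520) = fac_iter(1, 5040)
n <= 1, return acc = 5040


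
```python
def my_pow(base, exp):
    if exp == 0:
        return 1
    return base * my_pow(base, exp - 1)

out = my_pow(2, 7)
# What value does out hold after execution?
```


my_pow(2, 7)
= 2 * my_pow(2, 6)
= 2 * 2 * my_pow(2, 5)
= 2 * 2 * 2 * my_pow(2, 4)
= 2 * 2 * 2 * 2 * my_pow(2, 3)
= 2 * 2 * 2 * 2 * 2 * my_pow(2, 2)
= 2 * 2 * 2 * 2 * 2 * 2 * my_pow(2, 1)
= 2 * 2 * 2 * 2 * 2 * 2 * 2 * my_pow(2, 0)
= 2 * 2 * 2 * 2 * 2 * 2 * 2 * 1
= 128


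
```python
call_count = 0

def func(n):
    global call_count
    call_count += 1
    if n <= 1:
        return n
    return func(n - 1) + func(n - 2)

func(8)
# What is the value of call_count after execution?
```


func(8) calls func(7) and func(6); each non-base call branches into two more.
Let C(k) = total number of calls made by func(k), including the call to func(k) itself.
Base cases: C(0) = 1, C(1) = 1
Recurrence: C(k) = 1 + C(k-1) + C(k-2)
  C(2) = 1 + C(1) + C(0) = 1 + 1 + 1 = 3
  C(3) = 1 + C(2) + C(1) = 1 + 3 + 1 = 5
  C(4) = 1 + C(3) + C(2) = 1 + 5 + 3 = 9
  C(5) = 1 + C(4) + C(3) = 1 + 9 + 5 = 15
  C(6) = 1 + C(5) + C(4) = 1 + 15 + 9 = 25
  C(7) = 1 + C(6) + C(5) = 1 + 25 + 15 = 41
  C(8) = 1 + C(7) + C(6) = 1 + 41 + 25 = 67
Total calls = C(8) = 67


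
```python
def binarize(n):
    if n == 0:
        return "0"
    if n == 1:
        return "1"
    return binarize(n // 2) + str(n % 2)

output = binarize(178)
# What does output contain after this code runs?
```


binarize(178)
= binarize(89) + "0"
= binarize(44) + "1" + "0"
= binarize(22) + "0" + "1" + "0"
= binarize(11) + "0" + "0" + "1" + "0"
= binarize(5) + "1" + "0" + "0" + "1" + "0"
= binarize(2) + "1" + "1" + "0" + "0" + "1" + "0"
= binarize(1) + "0" + "1" + "1" + "0" + "0" + "1" + "0"
= "1" + "0" + "1" + "1" + "0" + "0" + "1" + "0"
= "10110010"


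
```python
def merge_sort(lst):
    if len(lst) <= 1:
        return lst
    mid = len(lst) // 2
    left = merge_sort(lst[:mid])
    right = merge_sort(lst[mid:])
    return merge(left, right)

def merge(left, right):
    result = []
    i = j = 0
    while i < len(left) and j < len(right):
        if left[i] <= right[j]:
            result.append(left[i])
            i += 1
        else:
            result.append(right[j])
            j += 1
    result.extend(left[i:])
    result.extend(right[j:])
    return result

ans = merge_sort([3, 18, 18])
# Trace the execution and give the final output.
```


merge_sort([3, 18, 18])
Split into [3] and [18, 18]
Left sorted: [3]
Right sorted: [18, 18]
Merge [3] and [18, 18]
= [3, 18, 18]


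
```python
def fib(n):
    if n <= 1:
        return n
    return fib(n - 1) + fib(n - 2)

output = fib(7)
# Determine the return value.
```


fib(7)
= fib(6) + fib(5)
= (fib(5) + fib(4)) + fib(5)
Computing bottom-up: fib(0)=0, fib(1)=1, fib(2)=1, fib(3)=2, fib(4)=3, fib(5)=5, fib(6)=8, fib(7)=13
= 13


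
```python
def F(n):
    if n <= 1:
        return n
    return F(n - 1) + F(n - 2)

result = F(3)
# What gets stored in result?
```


F(3)
= F(2) + F(1)
Computing bottom-up: F(0)=0, F(1)=1, F(2)=1, F(3)=2
= 2


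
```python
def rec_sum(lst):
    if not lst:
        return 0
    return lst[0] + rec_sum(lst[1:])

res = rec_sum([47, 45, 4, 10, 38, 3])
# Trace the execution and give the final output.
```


rec_sum([47, 45, 4, 10, 38, 3])
= 47 + rec_sum([45, 4, 10, 38, 3])
= 47 + 45 + rec_sum([4, 10, 38, 3])
= 47 + 45 + 4 + rec_sum([10, 38, 3])
= 47 + 45 + 4 + 10 + rec_sum([38, 3])
= 47 + 45 + 4 + 10 + 38 + rec_sum([3])
= 47 + 45 + 4 + 10 + 38 + 3 + rec_sum([])
= 47 + 45 + 4 + 10 + 38 + 3 + 0
= 147


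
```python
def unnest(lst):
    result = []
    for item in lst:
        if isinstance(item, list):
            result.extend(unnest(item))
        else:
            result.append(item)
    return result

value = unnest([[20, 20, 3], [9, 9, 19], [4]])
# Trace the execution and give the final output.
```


unnest([[20, 20, 3], [9, 9, 19], [4]])
Processing each element:
  [20, 20, 3] is a list -> unnest recursively -> [20, 20, 3]
  [9, 9, 19] is a list -> unnest recursively -> [9, 9, 19]
  [4] is a list -> unnest recursively -> [4]
= [20, 20, 3, 9, 9, 19, 4]


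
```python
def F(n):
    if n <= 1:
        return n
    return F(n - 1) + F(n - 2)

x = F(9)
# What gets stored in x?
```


F(9)
= F(8) + F(7)
= (F(7) + F(6)) + F(7)
Computing bottom-up: F(0)=0, F(1)=1, F(2)=1, F(3)=2, F(4)=3, F(5)=5, F(6)=8, F(7)=13, F(8)=21, F(9)=34
= 34


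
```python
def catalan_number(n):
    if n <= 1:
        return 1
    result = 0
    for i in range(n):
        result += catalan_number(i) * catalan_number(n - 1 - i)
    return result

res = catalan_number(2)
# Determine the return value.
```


catalan_number(2)
= sum of catalan_number(i) * catalan_number(2-1-i) for i in 0..1
  catalan_number(0)*catalan_number(1) = 1*1 = 1
  catalan_number(1)*catalan_number(0) = 1*1 = 1
= 1 + 1
= 2


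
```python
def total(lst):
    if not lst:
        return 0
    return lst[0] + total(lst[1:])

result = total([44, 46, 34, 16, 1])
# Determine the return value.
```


total([44, 46, 34, 16, 1])
= 44 + total([46, 34, 16, 1])
= 44 + 46 + total([34, 16, 1])
= 44 + 46 + 34 + total([16, 1])
= 44 + 46 + 34 + 16 + total([1])
= 44 + 46 + 34 + 16 + 1 + total([])
= 44 + 46 + 34 + 16 + 1 + 0
= 141


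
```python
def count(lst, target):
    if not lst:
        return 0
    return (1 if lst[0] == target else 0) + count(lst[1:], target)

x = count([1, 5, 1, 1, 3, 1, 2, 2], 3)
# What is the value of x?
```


count([1, 5, 1, 1, 3, 1, 2, 2], 3)
lst[0]=1 != 3: 0 + count([5, 1, 1, 3, 1, 2, 2], 3)
lst[0]=5 != 3: 0 + count([1, 1, 3, 1, 2, 2], 3)
lst[0]=1 != 3: 0 + count([1, 3, 1, 2, 2], 3)
lst[0]=1 != 3: 0 + count([3, 1, 2, 2], 3)
lst[0]=3 == 3: 1 + count([1, 2, 2], 3)
lst[0]=1 != 3: 0 + count([2, 2], 3)
lst[0]=2 != 3: 0 + count([2], 3)
lst[0]=2 != 3: 0 + count([], 3)
= 1


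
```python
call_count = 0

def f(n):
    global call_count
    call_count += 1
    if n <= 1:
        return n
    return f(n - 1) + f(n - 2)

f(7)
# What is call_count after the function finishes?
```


f(7) calls f(6) and f(5); each non-base call branches into two more.
Let C(k) = total number of calls made by f(k), including the call to f(k) itself.
Base cases: C(0) = 1, C(1) = 1
Recurrence: C(k) = 1 + C(k-1) + C(k-2)
  C(2) = 1 + C(1) + C(0) = 1 + 1 + 1 = 3
  C(3) = 1 + C(2) + C(1) = 1 + 3 + 1 = 5
  C(4) = 1 + C(3) + C(2) = 1 + 5 + 3 = 9
  C(5) = 1 + C(4) + C(3) = 1 + 9 + 5 = 15
  C(6) = 1 + C(5) + C(4) = 1 + 15 + 9 = 25
  C(7) = 1 + C(6) + C(5) = 1 + 25 + 15 = 41
Total calls = C(7) = 41


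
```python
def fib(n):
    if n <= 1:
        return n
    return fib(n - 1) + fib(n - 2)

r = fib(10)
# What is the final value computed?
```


fib(10)
= fib(9) + fib(8)
= (fib(8) + fib(7)) + fib(8)
Computing bottom-up: fib(0)=0, fib(1)=1, fib(2)=1, fib(3)=2, fib(4)=3, fib(5)=5, fib(6)=8, fib(7)=13, fib(8)=21, fib(9)=34, fib(10)=55
= 55


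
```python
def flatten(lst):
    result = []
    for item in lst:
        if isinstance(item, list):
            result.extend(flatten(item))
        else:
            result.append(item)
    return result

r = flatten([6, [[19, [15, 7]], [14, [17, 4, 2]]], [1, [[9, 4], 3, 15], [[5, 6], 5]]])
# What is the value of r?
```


flatten([6, [[19, [15, 7]], [14, [17, 4, 2]]], [1, [[9, 4], 3, 15], [[5, 6], 5]]])
Processing each element:
  6 is not a list -> append 6
  [[19, [15, 7]], [14, [17, 4, 2]]] is a list -> flatten recursively -> [19, 15, 7, 14, 17, 4, 2]
  [1, [[9, 4], 3, 15], [[5, 6], 5]] is a list -> flatten recursively -> [1, 9, 4, 3, 15, 5, 6, 5]
= [6, 19, 15, 7, 14, 17, 4, 2, 1, 9, 4, 3, 15, 5, 6, 5]


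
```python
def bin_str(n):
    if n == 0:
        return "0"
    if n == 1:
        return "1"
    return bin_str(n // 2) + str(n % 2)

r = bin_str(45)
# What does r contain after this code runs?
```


bin_str(45)
= bin_str(22) + "1"
= bin_str(11) + "0" + "1"
= bin_str(5) + "1" + "0" + "1"
= bin_str(2) + "1" + "1" + "0" + "1"
= bin_str(1) + "0" + "1" + "1" + "0" + "1"
= "1" + "0" + "1" + "1" + "0" + "1"
= "101101"


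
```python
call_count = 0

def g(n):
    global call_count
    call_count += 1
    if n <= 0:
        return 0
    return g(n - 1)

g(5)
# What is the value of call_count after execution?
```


g(5) calls g(4) calls ... calls g(0)
Total calls: 5 + 1 (for base case) = 6


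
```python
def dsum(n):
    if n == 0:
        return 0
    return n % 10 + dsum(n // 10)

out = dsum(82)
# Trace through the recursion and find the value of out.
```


dsum(82)
= 2 + dsum(8)
= 2 + 8 + dsum(0)
= 2 + 8 + 0
= 10


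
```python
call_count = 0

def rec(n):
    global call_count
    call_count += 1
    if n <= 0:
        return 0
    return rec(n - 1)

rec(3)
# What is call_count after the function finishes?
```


rec(3) calls rec(2) calls ... calls rec(0)
Total calls: 3 + 1 (for base case) = 4


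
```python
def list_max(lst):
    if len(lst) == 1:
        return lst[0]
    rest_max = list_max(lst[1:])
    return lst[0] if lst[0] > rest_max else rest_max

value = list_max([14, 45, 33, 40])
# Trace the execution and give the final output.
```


list_max([14, 45, 33, 40])
= compare 14 with list_max([45, 33, 40])
= compare 45 with list_max([33, 40])
= compare 33 with list_max([40])
Base: list_max([40]) = 40
compare 33 with 40: max = 40
compare 45 with 40: max = 45
compare 14 with 45: max = 45
= 45


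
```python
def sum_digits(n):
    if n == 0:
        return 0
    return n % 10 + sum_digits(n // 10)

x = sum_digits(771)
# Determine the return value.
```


sum_digits(771)
= 1 + sum_digits(77)
= 1 + 7 + sum_digits(7)
= 1 + 7 + 7 + sum_digits(0)
= 1 + 7 + 7 + 0
= 15


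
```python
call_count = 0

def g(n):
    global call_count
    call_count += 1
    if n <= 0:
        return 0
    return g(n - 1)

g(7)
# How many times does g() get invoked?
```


g(7) calls g(6) calls ... calls g(0)
Total calls: 7 + 1 (for base case) = 8


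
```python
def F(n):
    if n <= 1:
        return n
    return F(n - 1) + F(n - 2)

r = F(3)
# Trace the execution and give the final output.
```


F(3)
= F(2) + F(1)
Computing bottom-up: F(0)=0, F(1)=1, F(2)=1, F(3)=2
= 2


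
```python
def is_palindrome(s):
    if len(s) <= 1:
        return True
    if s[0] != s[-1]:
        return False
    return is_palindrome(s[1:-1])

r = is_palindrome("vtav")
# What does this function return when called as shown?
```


is_palindrome("vtav")
"vtav": s[0]='v' == s[-1]='v' -> is_palindrome("ta")
"ta": s[0]='t' != s[-1]='a' -> False
= False


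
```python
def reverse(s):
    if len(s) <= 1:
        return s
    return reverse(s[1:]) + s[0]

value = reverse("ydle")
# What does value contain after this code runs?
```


reverse("ydle")
= reverse("dle") + "y"
= reverse("le") + "d" + "y"
= reverse("e") + "l" + "d" + "y"
= "e" + "l" + "d" + "y"
= "eldy"


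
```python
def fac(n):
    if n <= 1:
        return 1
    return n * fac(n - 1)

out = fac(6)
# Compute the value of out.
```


fac(6)
= 6 * fac(5)
= 6 * 5 * fac(4)
= 6 * 5 * 4 * fac(3)
= 6 * 5 * 4 * 3 * fac(2)
= 6 * 5 * 4 * 3 * 2 * fac(1)
= 6 * 5 * 4 * 3 * 2 * 1
= 720


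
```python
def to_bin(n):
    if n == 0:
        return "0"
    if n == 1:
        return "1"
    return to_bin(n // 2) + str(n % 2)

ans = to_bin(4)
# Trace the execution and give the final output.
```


to_bin(4)
= to_bin(2) + "0"
= to_bin(1) + "0" + "0"
= "1" + "0" + "0"
= "100"


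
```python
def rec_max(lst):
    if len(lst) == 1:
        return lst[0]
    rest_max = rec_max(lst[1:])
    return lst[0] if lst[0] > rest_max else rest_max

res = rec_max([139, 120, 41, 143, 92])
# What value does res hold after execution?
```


rec_max([139, 120, 41, 143, 92])
= compare 139 with rec_max([120, 41, 143, 92])
= compare 120 with rec_max([41, 143, 92])
= compare 41 with rec_max([143, 92])
= compare 143 with rec_max([92])
Base: rec_max([92]) = 92
compare 143 with 92: max = 143
compare 41 with 143: max = 143
compare 120 with 143: max = 143
compare 139 with 143: max = 143
= 143


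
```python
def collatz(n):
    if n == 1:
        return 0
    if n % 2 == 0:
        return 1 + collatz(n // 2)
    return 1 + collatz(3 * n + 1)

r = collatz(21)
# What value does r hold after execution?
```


collatz(21)
21 is odd -> 3*21+1 = 64 -> collatz(64)
64 is even -> collatz(32)
32 is even -> collatz(16)
16 is even -> collatz(8)
8 is even -> collatz(4)
4 is even -> collatz(2)
2 is even -> collatz(1)
Reached 1 after 7 steps
= 7


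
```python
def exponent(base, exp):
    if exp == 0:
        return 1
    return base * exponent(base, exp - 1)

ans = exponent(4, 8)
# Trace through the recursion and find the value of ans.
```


exponent(4, 8)
= 4 * exponent(4, 7)
= 4 * 4 * exponent(4, 6)
= 4 * 4 * 4 * exponent(4, 5)
= 4 * 4 * 4 * 4 * exponent(4, 4)
= 4 * 4 * 4 * 4 * 4 * exponent(4, 3)
= 4 * 4 * 4 * 4 * 4 * 4 * exponent(4, 2)
= 4 * 4 * 4 * 4 * 4 * 4 * 4 * exponent(4, 1)
= 4 * 4 * 4 * 4 * 4 * 4 * 4 * 4 * exponent(4, 0)
= 4 * 4 * 4 * 4 * 4 * 4 * 4 * 4 * 1
= 65536


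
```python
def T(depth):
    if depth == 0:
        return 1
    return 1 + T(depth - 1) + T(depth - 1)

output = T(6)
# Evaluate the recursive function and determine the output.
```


T(6)
= 1 + T(5) + T(5)
= 1 + 2 * T(5)
T(k) = 2^(k+1) - 1
T(0) = 1
T(1) = 3
T(2) = 7
T(3) = 15
T(4) = 31
T(6) = 2^7 - 1 = 127


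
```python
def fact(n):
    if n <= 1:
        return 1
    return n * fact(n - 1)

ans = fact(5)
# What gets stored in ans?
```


fact(5)
= 5 * fact(4)
= 5 * 4 * fact(3)
= 5 * 4 * 3 * fact(2)
= 5 * 4 * 3 * 2 * fact(1)
= 5 * 4 * 3 * 2 * 1
= 120


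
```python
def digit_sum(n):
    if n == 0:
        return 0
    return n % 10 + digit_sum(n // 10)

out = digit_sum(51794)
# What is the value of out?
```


digit_sum(51794)
= 4 + digit_sum(5179)
= 4 + 9 + digit_sum(517)
= 4 + 9 + 7 + digit_sum(51)
= 4 + 9 + 7 + 1 + digit_sum(5)
= 4 + 9 + 7 + 1 + 5 + digit_sum(0)
= 4 + 9 + 7 + 1 + 5 + 0
= 26


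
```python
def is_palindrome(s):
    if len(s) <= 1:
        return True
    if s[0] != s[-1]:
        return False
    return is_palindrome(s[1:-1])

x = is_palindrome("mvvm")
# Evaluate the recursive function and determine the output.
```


is_palindrome("mvvm")
"mvvm": s[0]='m' == s[-1]='m' -> is_palindrome("vv")
"vv": s[0]='v' == s[-1]='v' -> is_palindrome("")
"": len <= 1 -> True
= True


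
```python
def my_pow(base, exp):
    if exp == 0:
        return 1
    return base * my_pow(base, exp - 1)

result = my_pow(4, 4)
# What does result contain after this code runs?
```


my_pow(4, 4)
= 4 * my_pow(4, 3)
= 4 * 4 * my_pow(4, 2)
= 4 * 4 * 4 * my_pow(4, 1)
= 4 * 4 * 4 * 4 * my_pow(4, 0)
= 4 * 4 * 4 * 4 * 1
= 256


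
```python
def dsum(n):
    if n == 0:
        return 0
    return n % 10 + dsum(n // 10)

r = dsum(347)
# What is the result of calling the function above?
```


dsum(347)
= 7 + dsum(34)
= 7 + 4 + dsum(3)
= 7 + 4 + 3 + dsum(0)
= 7 + 4 + 3 + 0
= 14


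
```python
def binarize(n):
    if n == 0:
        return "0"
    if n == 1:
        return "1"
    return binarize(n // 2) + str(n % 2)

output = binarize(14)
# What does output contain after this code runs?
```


binarize(14)
= binarize(7) + "0"
= binarize(3) + "1" + "0"
= binarize(1) + "1" + "1" + "0"
= "1" + "1" + "1" + "0"
= "1110"


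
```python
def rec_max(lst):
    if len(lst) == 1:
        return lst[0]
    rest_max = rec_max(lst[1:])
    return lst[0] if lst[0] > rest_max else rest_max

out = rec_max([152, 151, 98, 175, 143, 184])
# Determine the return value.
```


rec_max([152, 151, 98, 175, 143, 184])
= compare 152 with rec_max([151, 98, 175, 143, 184])
= compare 151 with rec_max([98, 175, 143, 184])
= compare 98 with rec_max([175, 143, 184])
= compare 175 with rec_max([143, 184])
= compare 143 with rec_max([184])
Base: rec_max([184]) = 184
compare 143 with 184: max = 184
compare 175 with 184: max = 184
compare 98 with 184: max = 184
compare 151 with 184: max = 184
compare 152 with 184: max = 184
= 184


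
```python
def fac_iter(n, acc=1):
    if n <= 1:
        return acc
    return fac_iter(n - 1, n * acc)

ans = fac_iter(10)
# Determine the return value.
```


fac_iter(10, 1)
= fac_iter(9, 10 * 1) = fac_iter(9, 10)
= fac_iter(8, 9 * 10) = fac_iter(8, 90)
= fac_iter(7, 8 * 90) = fac_iter(7, 720)
= fac_iter(6, 7 * 720) = fac_iter(6, 5040)
= fac_iter(5, 6 * 5040) = fac_iter(5, 30240)
= fac_iter(4, 5 * 30240) = fac_iter(4, 151200)
= fac_iter(3, 4 * 151200) = fac_iter(3, 604800)
= fac_iter(2, 3 * 604800) = fac_iter(2, 1814400)
= fac_iter(1, 2 * 1814400) = fac_iter(1, 3628800)
n <= 1, return acc = 3628800


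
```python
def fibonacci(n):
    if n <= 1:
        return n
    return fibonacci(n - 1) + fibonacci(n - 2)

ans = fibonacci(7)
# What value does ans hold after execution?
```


fibonacci(7)
= fibonacci(6) + fibonacci(5)
= (fibonacci(5) + fibonacci(4)) + fibonacci(5)
Computing bottom-up: fibonacci(0)=0, fibonacci(1)=1, fibonacci(2)=1, fibonacci(3)=2, fibonacci(4)=3, fibonacci(5)=5, fibonacci(6)=8, fibonacci(7)=13
= 13


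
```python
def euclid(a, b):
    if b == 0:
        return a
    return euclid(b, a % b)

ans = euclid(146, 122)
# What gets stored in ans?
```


euclid(146, 122)
= euclid(122, 146 % 122) = euclid(122, 24)
= euclid(24, 122 % 24) = euclid(24, 2)
= euclid(2, 24 % 2) = euclid(2, 0)
b == 0, return a = 2


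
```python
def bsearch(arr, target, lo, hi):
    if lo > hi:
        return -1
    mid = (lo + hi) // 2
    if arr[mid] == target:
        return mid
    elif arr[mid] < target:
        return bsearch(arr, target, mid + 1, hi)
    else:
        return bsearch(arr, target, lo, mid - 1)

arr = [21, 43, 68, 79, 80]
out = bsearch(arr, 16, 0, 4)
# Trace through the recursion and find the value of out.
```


bsearch(arr, 16, 0, 4)
lo=0, hi=4, mid=2, arr[mid]=68
68 > 16, search left half
lo=0, hi=1, mid=0, arr[mid]=21
21 > 16, search left half
lo > hi, target not found, return -1
= -1


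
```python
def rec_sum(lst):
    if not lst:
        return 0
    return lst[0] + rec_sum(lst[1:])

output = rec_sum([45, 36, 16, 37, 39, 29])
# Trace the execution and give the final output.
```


rec_sum([45, 36, 16, 37, 39, 29])
= 45 + rec_sum([36, 16, 37, 39, 29])
= 45 + 36 + rec_sum([16, 37, 39, 29])
= 45 + 36 + 16 + rec_sum([37, 39, 29])
= 45 + 36 + 16 + 37 + rec_sum([39, 29])
= 45 + 36 + 16 + 37 + 39 + rec_sum([29])
= 45 + 36 + 16 + 37 + 39 + 29 + rec_sum([])
= 45 + 36 + 16 + 37 + 39 + 29 + 0
= 202


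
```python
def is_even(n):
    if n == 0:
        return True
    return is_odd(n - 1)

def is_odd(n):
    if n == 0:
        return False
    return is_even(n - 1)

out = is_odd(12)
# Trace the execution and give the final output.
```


is_odd(12)
= is_even(11)
= is_odd(10)
= is_even(9)
= is_odd(8)
= is_even(7)
= is_odd(6)
= is_even(5)
= is_odd(4)
= is_even(3)
= is_odd(2)
= is_even(1)
= is_odd(0)
n == 0: return False
= False


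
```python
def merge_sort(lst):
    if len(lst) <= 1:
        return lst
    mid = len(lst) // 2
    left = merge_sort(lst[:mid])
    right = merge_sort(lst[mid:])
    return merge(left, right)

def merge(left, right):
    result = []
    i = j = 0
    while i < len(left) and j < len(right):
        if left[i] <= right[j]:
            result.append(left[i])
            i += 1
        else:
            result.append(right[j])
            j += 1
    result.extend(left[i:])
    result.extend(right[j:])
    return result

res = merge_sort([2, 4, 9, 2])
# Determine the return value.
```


merge_sort([2, 4, 9, 2])
Split into [2, 4] and [9, 2]
Left sorted: [2, 4]
Right sorted: [2, 9]
Merge [2, 4] and [2, 9]
= [2, 2, 4, 9]


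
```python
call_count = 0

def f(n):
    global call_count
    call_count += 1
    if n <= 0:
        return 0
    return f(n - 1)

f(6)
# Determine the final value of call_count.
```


f(6) calls f(5) calls ... calls f(0)
Total calls: 6 + 1 (for base case) = 7


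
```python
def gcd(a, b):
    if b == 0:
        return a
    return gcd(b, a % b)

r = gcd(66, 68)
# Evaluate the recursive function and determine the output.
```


gcd(66, 68)
= gcd(68, 66 % 68) = gcd(68, 66)
= gcd(66, 68 % 66) = gcd(66, 2)
= gcd(2, 66 % 2) = gcd(2, 0)
b == 0, return a = 2


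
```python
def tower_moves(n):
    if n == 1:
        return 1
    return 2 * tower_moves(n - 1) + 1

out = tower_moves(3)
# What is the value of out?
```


tower_moves(3)
= 2 * tower_moves(2) + 1
= 2 * (2 * tower_moves(1) + 1) + 1
Now compute bottom-up:
tower_moves(1) = 1
tower_moves(2) = 2 * 1 + 1 = 3
tower_moves(3) = 2 * 3 + 1 = 7
= 7


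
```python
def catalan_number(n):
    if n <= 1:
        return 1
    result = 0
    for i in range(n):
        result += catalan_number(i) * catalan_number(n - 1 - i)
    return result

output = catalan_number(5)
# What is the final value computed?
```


catalan_number(5)
= sum of catalan_number(i) * catalan_number(5-1-i) for i in 0..4
First compute sub-values bottom-up:
  catalan_number(0) = 1, catalan_number(1) = 1
  catalan_number(2) = 1*1 + 1*1 = 2
  catalan_number(3) = 1*2 + 1*1 + 2*1 = 5
  catalan_number(4) = 1*5 + 1*2 + 2*1 + 5*1 = 14
Now catalan_number(5):
  catalan_number(0)*catalan_number(4) = 1*14 = 14
  catalan_number(1)*catalan_number(3) = 1*5 = 5
  catalan_number(2)*catalan_number(2) = 2*2 = 4
  catalan_number(3)*catalan_number(1) = 5*1 = 5
  catalan_number(4)*catalan_number(0) = 14*1 = 14
= 14 + 5 + 4 + 5 + 14
= 42


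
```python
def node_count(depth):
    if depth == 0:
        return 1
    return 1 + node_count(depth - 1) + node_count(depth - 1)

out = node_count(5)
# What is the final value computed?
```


node_count(5)
= 1 + node_count(4) + node_count(4)
= 1 + 2 * node_count(4)
node_count(k) = 2^(k+1) - 1
node_count(0) = 1
node_count(1) = 3
node_count(2) = 7
node_count(3) = 15
node_count(4) = 31
node_count(5) = 2^6 - 1 = 63


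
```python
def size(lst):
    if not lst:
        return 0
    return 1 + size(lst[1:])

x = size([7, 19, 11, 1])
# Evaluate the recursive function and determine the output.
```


size([7, 19, 11, 1])
= 1 + size([19, 11, 1])
= 1 + 1 + size([11, 1])
= 1 + 1 + 1 + size([1])
= 1 + 1 + 1 + 1 + size([])
= 1 + 1 + 1 + 1 + 0
= 4


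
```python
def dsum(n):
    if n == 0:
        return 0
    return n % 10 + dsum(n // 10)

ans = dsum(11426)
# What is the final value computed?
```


dsum(11426)
= 6 + dsum(1142)
= 6 + 2 + dsum(114)
= 6 + 2 + 4 + dsum(11)
= 6 + 2 + 4 + 1 + dsum(1)
= 6 + 2 + 4 + 1 + 1 + dsum(0)
= 6 + 2 + 4 + 1 + 1 + 0
= 14
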